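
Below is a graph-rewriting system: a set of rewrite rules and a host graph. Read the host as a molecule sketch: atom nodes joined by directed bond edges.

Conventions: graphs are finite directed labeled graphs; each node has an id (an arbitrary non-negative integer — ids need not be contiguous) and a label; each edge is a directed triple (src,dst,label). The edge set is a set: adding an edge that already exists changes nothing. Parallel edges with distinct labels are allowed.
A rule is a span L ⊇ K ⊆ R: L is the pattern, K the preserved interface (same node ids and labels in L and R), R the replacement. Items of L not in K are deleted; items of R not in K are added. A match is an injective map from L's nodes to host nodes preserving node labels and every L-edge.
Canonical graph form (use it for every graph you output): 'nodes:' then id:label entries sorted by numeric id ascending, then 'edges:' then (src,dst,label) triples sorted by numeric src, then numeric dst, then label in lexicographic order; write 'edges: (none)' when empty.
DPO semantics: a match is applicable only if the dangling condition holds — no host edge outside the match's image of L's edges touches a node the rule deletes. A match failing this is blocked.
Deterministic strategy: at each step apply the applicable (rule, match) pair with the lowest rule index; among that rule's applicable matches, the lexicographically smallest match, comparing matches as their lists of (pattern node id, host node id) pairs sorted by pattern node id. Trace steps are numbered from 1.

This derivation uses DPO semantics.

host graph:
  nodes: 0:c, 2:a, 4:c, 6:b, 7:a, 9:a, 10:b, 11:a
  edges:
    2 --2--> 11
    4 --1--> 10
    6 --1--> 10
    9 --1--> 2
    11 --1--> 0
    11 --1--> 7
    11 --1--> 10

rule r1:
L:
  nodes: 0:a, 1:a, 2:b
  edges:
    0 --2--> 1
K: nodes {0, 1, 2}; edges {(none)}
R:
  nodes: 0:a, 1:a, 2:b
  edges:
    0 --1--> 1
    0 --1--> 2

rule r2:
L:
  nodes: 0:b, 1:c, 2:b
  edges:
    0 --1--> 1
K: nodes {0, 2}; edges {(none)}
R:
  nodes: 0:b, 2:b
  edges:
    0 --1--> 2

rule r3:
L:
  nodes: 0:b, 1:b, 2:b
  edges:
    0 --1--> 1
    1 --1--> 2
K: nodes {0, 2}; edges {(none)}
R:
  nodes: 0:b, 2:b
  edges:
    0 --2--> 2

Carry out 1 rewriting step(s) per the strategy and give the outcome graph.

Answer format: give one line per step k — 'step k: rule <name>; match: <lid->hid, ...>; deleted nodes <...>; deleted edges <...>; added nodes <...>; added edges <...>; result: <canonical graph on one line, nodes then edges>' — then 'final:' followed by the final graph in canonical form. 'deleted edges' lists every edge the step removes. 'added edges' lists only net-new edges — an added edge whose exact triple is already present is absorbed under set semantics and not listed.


step 1: rule r1; match: 0->2, 1->11, 2->6; deleted nodes (none); deleted edges (2,11,2); added nodes (none); added edges (2,6,1); (2,11,1); result: nodes: 0:c, 2:a, 4:c, 6:b, 7:a, 9:a, 10:b, 11:a edges: (2,6,1); (2,11,1); (4,10,1); (6,10,1); (9,2,1); (11,0,1); (11,7,1); (11,10,1)
final:
nodes: 0:c, 2:a, 4:c, 6:b, 7:a, 9:a, 10:b, 11:a
edges: (2,6,1); (2,11,1); (4,10,1); (6,10,1); (9,2,1); (11,0,1); (11,7,1); (11,10,1)


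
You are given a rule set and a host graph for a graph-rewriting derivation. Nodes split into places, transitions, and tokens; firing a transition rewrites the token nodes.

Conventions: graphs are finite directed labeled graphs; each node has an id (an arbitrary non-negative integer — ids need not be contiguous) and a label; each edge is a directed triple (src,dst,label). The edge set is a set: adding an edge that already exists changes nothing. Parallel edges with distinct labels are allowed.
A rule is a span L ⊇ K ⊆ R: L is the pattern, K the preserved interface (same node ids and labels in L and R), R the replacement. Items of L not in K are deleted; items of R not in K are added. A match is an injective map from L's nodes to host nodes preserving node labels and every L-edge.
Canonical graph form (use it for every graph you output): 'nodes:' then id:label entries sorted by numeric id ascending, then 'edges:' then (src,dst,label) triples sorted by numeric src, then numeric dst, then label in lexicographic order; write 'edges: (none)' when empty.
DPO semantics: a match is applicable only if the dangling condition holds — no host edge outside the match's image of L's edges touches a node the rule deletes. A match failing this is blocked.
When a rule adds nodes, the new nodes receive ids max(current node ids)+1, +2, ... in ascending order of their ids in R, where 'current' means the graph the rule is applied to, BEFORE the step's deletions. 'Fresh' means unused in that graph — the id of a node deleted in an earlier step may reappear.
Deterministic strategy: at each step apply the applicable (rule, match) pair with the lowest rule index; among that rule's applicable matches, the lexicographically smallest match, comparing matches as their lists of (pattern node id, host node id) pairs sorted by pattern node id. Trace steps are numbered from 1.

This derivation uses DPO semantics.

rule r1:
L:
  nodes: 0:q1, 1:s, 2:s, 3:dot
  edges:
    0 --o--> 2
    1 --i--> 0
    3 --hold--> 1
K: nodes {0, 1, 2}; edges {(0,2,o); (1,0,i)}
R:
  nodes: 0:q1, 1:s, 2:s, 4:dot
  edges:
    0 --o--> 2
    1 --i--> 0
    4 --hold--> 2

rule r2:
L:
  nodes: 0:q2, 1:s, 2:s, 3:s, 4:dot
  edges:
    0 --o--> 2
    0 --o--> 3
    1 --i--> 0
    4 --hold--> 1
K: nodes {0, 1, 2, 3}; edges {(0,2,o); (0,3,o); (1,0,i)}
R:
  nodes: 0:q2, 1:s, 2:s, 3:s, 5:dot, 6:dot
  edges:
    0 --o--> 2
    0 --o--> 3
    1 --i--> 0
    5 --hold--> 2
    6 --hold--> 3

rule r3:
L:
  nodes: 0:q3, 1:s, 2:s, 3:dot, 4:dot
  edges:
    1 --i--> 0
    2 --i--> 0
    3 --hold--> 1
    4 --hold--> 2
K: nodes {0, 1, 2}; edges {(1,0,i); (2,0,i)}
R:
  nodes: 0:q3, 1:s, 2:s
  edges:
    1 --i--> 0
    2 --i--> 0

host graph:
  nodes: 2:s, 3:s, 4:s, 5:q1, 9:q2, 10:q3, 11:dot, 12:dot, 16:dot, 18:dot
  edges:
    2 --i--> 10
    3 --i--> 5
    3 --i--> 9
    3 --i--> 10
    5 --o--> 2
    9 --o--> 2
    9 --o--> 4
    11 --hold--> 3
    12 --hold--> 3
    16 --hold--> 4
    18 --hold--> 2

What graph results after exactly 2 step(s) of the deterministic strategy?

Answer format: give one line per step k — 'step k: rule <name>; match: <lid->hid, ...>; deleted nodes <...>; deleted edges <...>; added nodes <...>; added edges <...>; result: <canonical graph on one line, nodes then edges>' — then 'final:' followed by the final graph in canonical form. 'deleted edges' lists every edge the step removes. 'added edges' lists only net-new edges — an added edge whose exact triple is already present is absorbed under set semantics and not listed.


step 1: rule r1; match: 0->5, 1->3, 2->2, 3->11; deleted nodes 11; deleted edges (11,3,hold); added nodes 19; added edges (19,2,hold); result: nodes: 2:s, 3:s, 4:s, 5:q1, 9:q2, 10:q3, 12:dot, 16:dot, 18:dot, 19:dot edges: (2,10,i); (3,5,i); (3,9,i); (3,10,i); (5,2,o); (9,2,o); (9,4,o); (12,3,hold); (16,4,hold); (18,2,hold); (19,2,hold)
step 2: rule r1; match: 0->5, 1->3, 2->2, 3->12; deleted nodes 12; deleted edges (12,3,hold); added nodes 20; added edges (20,2,hold); result: nodes: 2:s, 3:s, 4:s, 5:q1, 9:q2, 10:q3, 16:dot, 18:dot, 19:dot, 20:dot edges: (2,10,i); (3,5,i); (3,9,i); (3,10,i); (5,2,o); (9,2,o); (9,4,o); (16,4,hold); (18,2,hold); (19,2,hold); (20,2,hold)
final:
nodes: 2:s, 3:s, 4:s, 5:q1, 9:q2, 10:q3, 16:dot, 18:dot, 19:dot, 20:dot
edges: (2,10,i); (3,5,i); (3,9,i); (3,10,i); (5,2,o); (9,2,o); (9,4,o); (16,4,hold); (18,2,hold); (19,2,hold); (20,2,hold)


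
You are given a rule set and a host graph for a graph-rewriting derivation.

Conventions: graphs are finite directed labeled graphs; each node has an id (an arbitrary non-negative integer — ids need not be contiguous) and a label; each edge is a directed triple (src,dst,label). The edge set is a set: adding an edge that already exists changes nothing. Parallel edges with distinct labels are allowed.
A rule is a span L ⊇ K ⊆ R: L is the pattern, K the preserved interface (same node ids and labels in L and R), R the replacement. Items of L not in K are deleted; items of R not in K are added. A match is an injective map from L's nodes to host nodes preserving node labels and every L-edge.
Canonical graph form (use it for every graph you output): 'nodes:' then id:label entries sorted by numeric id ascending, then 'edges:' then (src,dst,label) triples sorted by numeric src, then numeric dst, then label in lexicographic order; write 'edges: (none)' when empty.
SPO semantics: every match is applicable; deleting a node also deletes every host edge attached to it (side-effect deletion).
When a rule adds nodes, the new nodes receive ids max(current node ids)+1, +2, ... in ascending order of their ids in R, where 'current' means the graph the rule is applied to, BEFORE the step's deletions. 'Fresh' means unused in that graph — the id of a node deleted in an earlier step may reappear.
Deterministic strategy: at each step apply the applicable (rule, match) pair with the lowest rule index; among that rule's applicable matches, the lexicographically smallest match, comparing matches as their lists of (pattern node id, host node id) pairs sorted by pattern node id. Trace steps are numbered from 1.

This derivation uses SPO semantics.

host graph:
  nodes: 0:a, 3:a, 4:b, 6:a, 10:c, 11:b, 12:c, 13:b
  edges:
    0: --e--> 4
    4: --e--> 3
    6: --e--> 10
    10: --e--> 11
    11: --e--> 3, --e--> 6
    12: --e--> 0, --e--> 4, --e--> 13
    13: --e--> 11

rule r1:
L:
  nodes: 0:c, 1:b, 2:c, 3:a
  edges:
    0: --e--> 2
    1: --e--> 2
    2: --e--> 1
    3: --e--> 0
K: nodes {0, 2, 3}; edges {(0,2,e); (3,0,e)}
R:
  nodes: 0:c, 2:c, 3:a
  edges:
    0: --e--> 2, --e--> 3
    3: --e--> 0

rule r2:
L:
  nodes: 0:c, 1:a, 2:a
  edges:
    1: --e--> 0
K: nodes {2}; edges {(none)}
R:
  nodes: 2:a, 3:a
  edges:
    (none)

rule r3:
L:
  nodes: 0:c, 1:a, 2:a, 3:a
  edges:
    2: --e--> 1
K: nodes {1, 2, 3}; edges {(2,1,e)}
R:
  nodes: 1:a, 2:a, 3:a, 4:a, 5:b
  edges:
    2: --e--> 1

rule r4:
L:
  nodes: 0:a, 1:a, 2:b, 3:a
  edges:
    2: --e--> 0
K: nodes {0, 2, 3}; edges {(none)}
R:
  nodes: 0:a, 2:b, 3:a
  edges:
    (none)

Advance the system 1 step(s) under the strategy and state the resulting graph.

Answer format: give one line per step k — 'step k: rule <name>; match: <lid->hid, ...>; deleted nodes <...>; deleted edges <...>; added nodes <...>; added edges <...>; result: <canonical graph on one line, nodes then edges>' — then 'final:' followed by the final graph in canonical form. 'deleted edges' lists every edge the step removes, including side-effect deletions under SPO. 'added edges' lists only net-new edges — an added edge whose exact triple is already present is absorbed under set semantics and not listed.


step 1: rule r2; match: 0->10, 1->6, 2->0; deleted nodes 6, 10; deleted edges (6,10,e); (10,11,e); (11,6,e); added nodes 14; added edges (none); result: nodes: 0:a, 3:a, 4:b, 11:b, 12:c, 13:b, 14:a edges: (0,4,e); (4,3,e); (11,3,e); (12,0,e); (12,4,e); (12,13,e); (13,11,e)
final:
nodes: 0:a, 3:a, 4:b, 11:b, 12:c, 13:b, 14:a
edges: (0,4,e); (4,3,e); (11,3,e); (12,0,e); (12,4,e); (12,13,e); (13,11,e)


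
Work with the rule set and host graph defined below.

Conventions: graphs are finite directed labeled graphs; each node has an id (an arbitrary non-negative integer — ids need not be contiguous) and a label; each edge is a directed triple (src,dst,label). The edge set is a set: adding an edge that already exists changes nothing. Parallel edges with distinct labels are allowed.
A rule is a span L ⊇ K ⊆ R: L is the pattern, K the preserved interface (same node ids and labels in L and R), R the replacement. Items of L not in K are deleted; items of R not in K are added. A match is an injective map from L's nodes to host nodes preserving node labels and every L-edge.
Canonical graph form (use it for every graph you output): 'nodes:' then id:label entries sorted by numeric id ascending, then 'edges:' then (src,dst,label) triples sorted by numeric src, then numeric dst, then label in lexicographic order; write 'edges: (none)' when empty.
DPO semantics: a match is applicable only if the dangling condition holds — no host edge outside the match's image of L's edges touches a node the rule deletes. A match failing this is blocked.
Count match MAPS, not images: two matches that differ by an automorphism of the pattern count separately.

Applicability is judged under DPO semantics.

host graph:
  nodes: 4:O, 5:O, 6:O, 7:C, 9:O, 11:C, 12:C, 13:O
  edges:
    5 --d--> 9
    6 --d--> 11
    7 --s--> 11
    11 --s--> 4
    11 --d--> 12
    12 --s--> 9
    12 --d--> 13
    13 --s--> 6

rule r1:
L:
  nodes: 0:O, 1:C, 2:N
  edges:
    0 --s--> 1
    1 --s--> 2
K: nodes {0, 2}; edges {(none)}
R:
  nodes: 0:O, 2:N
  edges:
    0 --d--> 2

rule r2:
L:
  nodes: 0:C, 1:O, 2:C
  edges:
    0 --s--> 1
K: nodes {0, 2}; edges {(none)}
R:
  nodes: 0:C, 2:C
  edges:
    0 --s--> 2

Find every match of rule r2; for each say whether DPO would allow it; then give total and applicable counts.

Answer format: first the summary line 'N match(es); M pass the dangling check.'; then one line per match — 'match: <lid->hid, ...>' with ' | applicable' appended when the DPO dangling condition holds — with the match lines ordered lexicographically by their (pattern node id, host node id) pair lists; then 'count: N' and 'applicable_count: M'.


4 match(es); 2 pass the dangling check.
match: 0->11, 1->4, 2->7 | applicable
match: 0->11, 1->4, 2->12 | applicable
match: 0->12, 1->9, 2->7
match: 0->12, 1->9, 2->11
count: 4
applicable_count: 2


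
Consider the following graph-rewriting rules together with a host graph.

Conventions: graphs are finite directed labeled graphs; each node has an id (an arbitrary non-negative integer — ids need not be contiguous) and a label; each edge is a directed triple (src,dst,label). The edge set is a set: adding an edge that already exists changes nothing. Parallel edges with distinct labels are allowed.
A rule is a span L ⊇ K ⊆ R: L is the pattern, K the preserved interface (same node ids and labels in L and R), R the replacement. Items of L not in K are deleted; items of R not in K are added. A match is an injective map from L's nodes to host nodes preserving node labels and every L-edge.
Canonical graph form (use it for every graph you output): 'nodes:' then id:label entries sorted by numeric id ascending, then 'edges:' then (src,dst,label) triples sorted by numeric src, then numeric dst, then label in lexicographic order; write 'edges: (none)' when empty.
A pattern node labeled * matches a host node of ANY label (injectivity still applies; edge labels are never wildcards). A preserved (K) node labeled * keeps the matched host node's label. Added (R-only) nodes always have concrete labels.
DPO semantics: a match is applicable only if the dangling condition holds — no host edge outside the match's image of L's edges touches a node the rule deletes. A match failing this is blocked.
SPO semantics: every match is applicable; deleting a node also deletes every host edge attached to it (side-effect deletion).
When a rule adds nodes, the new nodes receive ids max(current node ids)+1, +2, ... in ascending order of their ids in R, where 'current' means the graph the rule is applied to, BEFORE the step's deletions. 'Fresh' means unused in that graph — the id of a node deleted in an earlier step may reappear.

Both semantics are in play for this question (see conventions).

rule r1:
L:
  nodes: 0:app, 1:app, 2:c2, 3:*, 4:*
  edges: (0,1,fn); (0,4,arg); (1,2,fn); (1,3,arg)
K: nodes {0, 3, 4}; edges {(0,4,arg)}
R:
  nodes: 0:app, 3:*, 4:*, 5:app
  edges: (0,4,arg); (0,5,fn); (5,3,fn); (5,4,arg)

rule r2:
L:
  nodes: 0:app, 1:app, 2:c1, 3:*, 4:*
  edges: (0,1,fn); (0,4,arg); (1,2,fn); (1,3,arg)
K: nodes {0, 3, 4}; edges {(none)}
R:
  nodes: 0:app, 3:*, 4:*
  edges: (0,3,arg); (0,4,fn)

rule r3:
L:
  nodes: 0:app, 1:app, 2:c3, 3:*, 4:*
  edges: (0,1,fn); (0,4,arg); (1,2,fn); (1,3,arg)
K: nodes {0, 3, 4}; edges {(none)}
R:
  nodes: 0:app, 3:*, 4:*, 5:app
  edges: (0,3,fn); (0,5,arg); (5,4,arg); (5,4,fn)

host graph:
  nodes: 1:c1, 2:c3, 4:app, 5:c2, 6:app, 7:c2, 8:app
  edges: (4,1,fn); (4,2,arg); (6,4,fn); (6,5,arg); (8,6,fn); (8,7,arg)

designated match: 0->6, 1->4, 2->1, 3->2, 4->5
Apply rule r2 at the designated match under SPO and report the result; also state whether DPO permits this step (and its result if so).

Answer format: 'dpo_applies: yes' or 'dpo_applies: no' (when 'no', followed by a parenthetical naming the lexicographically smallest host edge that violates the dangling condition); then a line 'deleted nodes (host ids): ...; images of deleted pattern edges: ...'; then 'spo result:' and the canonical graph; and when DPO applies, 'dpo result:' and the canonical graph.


dpo_applies: yes
deleted nodes (host ids): 1, 4; images of deleted pattern edges: (4,1,fn); (4,2,arg); (6,4,fn); (6,5,arg)
spo result:
nodes: 2:c3, 5:c2, 6:app, 7:c2, 8:app
edges: (6,2,arg); (6,5,fn); (8,6,fn); (8,7,arg)
dpo result:
nodes: 2:c3, 5:c2, 6:app, 7:c2, 8:app
edges: (6,2,arg); (6,5,fn); (8,6,fn); (8,7,arg)


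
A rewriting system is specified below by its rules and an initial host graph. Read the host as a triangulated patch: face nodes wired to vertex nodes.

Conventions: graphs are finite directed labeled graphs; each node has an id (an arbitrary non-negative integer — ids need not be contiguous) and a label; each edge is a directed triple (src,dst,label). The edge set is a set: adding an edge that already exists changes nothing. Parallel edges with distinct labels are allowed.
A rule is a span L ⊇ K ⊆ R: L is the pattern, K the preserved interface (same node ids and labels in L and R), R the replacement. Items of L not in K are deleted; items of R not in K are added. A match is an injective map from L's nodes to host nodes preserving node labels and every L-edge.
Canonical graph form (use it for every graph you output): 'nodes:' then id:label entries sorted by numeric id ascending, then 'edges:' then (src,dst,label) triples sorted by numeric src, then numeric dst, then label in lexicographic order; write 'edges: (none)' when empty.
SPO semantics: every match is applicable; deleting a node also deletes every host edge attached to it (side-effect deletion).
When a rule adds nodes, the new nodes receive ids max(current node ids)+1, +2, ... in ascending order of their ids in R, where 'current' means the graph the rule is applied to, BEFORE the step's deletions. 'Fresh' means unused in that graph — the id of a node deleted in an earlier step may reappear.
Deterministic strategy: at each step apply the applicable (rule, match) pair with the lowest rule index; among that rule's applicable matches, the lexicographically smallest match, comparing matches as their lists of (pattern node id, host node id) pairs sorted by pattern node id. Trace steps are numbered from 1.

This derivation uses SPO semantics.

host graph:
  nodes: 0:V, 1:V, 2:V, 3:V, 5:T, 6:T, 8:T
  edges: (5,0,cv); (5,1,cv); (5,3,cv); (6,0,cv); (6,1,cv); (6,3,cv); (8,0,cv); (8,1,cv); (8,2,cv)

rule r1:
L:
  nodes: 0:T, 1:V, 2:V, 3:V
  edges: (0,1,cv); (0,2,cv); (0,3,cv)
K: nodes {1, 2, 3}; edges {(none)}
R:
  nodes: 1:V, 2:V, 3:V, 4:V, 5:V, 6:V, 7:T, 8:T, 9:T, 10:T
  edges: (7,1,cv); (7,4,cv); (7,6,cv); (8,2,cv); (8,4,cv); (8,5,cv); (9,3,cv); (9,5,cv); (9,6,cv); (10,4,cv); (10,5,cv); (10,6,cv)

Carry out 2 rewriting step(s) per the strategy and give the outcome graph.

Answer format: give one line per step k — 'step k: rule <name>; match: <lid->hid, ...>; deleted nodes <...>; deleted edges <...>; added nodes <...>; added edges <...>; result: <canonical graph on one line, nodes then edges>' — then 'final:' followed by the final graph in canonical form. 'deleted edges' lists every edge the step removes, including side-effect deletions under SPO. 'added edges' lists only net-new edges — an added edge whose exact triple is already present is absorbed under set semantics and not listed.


step 1: rule r1; match: 0->5, 1->0, 2->1, 3->3; deleted nodes 5; deleted edges (5,0,cv); (5,1,cv); (5,3,cv); added nodes 9, 10, 11, 12, 13, 14, 15; added edges (12,0,cv); (12,9,cv); (12,11,cv); (13,1,cv); (13,9,cv); (13,10,cv); (14,3,cv); (14,10,cv); (14,11,cv); (15,9,cv); (15,10,cv); (15,11,cv); result: nodes: 0:V, 1:V, 2:V, 3:V, 6:T, 8:T, 9:V, 10:V, 11:V, 12:T, 13:T, 14:T, 15:T edges: (6,0,cv); (6,1,cv); (6,3,cv); (8,0,cv); (8,1,cv); (8,2,cv); (12,0,cv); (12,9,cv); (12,11,cv); (13,1,cv); (13,9,cv); (13,10,cv); (14,3,cv); (14,10,cv); (14,11,cv); (15,9,cv); (15,10,cv); (15,11,cv)
step 2: rule r1; match: 0->6, 1->0, 2->1, 3->3; deleted nodes 6; deleted edges (6,0,cv); (6,1,cv); (6,3,cv); added nodes 16, 17, 18, 19, 20, 21, 22; added edges (19,0,cv); (19,16,cv); (19,18,cv); (20,1,cv); (20,16,cv); (20,17,cv); (21,3,cv); (21,17,cv); (21,18,cv); (22,16,cv); (22,17,cv); (22,18,cv); result: nodes: 0:V, 1:V, 2:V, 3:V, 8:T, 9:V, 10:V, 11:V, 12:T, 13:T, 14:T, 15:T, 16:V, 17:V, 18:V, 19:T, 20:T, 21:T, 22:T edges: (8,0,cv); (8,1,cv); (8,2,cv); (12,0,cv); (12,9,cv); (12,11,cv); (13,1,cv); (13,9,cv); (13,10,cv); (14,3,cv); (14,10,cv); (14,11,cv); (15,9,cv); (15,10,cv); (15,11,cv); (19,0,cv); (19,16,cv); (19,18,cv); (20,1,cv); (20,16,cv); (20,17,cv); (21,3,cv); (21,17,cv); (21,18,cv); (22,16,cv); (22,17,cv); (22,18,cv)
final:
nodes: 0:V, 1:V, 2:V, 3:V, 8:T, 9:V, 10:V, 11:V, 12:T, 13:T, 14:T, 15:T, 16:V, 17:V, 18:V, 19:T, 20:T, 21:T, 22:T
edges: (8,0,cv); (8,1,cv); (8,2,cv); (12,0,cv); (12,9,cv); (12,11,cv); (13,1,cv); (13,9,cv); (13,10,cv); (14,3,cv); (14,10,cv); (14,11,cv); (15,9,cv); (15,10,cv); (15,11,cv); (19,0,cv); (19,16,cv); (19,18,cv); (20,1,cv); (20,16,cv); (20,17,cv); (21,3,cv); (21,17,cv); (21,18,cv); (22,16,cv); (22,17,cv); (22,18,cv)


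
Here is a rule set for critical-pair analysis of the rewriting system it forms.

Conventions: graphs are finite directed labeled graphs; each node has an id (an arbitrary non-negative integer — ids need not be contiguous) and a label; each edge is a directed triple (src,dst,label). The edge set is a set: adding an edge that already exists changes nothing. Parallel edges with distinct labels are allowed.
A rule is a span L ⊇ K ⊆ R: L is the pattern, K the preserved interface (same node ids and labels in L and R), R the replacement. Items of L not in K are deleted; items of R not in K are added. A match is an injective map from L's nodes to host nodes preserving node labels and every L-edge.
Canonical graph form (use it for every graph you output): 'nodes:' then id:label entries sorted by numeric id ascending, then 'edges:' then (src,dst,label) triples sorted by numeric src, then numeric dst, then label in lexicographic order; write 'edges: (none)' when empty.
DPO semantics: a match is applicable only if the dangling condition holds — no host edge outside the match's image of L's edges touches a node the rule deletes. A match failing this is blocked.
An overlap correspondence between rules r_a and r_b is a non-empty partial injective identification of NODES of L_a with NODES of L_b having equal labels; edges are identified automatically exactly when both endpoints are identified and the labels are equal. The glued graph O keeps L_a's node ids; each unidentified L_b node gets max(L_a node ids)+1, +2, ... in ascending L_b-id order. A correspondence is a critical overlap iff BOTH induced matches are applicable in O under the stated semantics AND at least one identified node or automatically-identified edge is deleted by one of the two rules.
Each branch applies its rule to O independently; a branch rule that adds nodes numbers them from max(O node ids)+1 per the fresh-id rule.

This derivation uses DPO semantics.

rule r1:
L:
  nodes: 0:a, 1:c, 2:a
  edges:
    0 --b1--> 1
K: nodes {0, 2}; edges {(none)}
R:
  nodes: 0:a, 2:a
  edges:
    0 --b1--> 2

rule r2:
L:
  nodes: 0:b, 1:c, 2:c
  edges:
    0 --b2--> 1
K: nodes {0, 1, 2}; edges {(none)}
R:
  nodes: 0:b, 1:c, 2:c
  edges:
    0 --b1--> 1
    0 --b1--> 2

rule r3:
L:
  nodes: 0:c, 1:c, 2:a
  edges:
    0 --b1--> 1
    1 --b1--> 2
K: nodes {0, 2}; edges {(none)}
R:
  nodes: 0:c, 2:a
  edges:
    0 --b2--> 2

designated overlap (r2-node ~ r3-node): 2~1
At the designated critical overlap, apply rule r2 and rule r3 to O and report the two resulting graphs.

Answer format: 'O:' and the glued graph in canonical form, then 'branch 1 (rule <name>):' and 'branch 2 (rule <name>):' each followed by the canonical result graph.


O:
nodes: 0:b, 1:c, 2:c, 3:c, 4:a
edges: (0,1,b2); (2,4,b1); (3,2,b1)
branch 1 (rule r2):
nodes: 0:b, 1:c, 2:c, 3:c, 4:a
edges: (0,1,b1); (0,2,b1); (2,4,b1); (3,2,b1)
branch 2 (rule r3):
nodes: 0:b, 1:c, 3:c, 4:a
edges: (0,1,b2); (3,4,b2)


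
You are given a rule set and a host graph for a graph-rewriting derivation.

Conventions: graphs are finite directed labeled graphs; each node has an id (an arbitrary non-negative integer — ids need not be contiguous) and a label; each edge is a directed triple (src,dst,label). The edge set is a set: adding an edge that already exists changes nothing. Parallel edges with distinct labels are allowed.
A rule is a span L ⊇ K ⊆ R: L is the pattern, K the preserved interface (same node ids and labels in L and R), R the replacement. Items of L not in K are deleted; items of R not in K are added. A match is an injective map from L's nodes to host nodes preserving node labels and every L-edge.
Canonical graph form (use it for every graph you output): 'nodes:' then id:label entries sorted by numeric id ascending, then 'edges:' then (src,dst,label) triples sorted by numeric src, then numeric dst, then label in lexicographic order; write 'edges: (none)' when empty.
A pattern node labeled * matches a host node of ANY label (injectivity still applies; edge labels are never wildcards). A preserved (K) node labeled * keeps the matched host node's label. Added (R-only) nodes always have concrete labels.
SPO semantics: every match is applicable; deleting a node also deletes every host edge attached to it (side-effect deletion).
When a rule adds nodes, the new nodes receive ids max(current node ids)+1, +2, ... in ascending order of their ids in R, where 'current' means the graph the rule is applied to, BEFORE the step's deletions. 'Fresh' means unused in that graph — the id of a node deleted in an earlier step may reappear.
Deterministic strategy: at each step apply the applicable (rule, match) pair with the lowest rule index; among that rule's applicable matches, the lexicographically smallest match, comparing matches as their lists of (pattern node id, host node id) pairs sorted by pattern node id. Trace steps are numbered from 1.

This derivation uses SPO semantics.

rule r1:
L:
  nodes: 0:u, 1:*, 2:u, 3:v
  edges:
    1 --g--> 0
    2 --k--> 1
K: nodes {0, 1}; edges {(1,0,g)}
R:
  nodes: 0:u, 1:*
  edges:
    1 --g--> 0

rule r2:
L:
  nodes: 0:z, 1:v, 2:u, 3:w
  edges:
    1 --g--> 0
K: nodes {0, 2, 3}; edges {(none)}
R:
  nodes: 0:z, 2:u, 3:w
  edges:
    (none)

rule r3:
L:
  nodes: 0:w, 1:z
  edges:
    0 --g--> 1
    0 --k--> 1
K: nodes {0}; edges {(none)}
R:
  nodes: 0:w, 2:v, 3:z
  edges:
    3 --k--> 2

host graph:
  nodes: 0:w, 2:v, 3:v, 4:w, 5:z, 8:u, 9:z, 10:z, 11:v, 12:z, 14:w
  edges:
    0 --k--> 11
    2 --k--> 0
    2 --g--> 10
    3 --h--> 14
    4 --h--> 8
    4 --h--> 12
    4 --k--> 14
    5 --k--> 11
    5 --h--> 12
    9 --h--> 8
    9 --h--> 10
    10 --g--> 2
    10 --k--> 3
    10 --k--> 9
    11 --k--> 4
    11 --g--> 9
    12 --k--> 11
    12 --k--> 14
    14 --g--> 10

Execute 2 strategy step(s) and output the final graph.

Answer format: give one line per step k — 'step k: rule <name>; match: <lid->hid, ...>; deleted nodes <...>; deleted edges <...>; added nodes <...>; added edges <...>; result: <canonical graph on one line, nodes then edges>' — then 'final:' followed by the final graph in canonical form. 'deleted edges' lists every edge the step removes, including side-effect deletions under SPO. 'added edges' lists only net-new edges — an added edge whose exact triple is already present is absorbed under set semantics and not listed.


step 1: rule r2; match: 0->9, 1->11, 2->8, 3->0; deleted nodes 11; deleted edges (0,11,k); (5,11,k); (11,4,k); (11,9,g); (12,11,k); added nodes (none); added edges (none); result: nodes: 0:w, 2:v, 3:v, 4:w, 5:z, 8:u, 9:z, 10:z, 12:z, 14:w edges: (2,0,k); (2,10,g); (3,14,h); (4,8,h); (4,12,h); (4,14,k); (5,12,h); (9,8,h); (9,10,h); (10,2,g); (10,3,k); (10,9,k); (12,14,k); (14,10,g)
step 2: rule r2; match: 0->10, 1->2, 2->8, 3->0; deleted nodes 2; deleted edges (2,0,k); (2,10,g); (10,2,g); added nodes (none); added edges (none); result: nodes: 0:w, 3:v, 4:w, 5:z, 8:u, 9:z, 10:z, 12:z, 14:w edges: (3,14,h); (4,8,h); (4,12,h); (4,14,k); (5,12,h); (9,8,h); (9,10,h); (10,3,k); (10,9,k); (12,14,k); (14,10,g)
final:
nodes: 0:w, 3:v, 4:w, 5:z, 8:u, 9:z, 10:z, 12:z, 14:w
edges: (3,14,h); (4,8,h); (4,12,h); (4,14,k); (5,12,h); (9,8,h); (9,10,h); (10,3,k); (10,9,k); (12,14,k); (14,10,g)


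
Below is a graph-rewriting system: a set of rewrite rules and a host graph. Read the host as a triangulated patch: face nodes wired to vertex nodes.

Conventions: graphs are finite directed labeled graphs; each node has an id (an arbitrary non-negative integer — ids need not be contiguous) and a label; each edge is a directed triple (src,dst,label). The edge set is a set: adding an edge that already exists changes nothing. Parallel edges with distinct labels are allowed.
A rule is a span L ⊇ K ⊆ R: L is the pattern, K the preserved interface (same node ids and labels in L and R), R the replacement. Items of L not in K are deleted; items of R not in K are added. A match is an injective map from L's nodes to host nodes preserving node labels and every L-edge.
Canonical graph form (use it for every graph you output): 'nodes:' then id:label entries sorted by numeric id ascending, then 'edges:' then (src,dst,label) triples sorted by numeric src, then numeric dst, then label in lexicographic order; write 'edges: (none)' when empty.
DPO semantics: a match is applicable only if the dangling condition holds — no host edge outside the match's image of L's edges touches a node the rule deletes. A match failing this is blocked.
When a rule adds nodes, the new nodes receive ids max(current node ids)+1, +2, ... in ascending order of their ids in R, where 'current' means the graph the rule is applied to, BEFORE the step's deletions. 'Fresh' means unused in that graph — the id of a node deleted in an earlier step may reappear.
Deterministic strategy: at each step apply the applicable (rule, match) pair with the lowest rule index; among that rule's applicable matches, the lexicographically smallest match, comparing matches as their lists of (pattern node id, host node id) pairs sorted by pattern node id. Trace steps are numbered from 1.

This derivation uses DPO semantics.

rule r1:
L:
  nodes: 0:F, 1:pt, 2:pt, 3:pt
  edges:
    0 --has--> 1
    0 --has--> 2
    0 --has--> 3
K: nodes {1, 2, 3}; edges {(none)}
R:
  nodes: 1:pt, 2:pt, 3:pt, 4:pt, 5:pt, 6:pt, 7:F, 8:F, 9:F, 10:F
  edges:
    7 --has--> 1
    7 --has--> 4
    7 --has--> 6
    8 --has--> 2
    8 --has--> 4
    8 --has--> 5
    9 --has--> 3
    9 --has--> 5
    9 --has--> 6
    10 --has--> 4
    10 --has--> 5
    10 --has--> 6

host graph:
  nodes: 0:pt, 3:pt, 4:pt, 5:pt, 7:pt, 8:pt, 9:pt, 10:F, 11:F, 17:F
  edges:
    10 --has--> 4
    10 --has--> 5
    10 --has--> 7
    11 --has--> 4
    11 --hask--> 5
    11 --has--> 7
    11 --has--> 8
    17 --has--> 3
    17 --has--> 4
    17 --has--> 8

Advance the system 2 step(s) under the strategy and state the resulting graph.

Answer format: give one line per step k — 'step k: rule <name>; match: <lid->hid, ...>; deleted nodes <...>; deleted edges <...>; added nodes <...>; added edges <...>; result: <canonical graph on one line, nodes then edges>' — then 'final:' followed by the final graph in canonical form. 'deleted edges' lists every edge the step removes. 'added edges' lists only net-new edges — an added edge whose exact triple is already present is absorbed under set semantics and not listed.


step 1: rule r1; match: 0->10, 1->4, 2->5, 3->7; deleted nodes 10; deleted edges (10,4,has); (10,5,has); (10,7,has); added nodes 18, 19, 20, 21, 22, 23, 24; added edges (21,4,has); (21,18,has); (21,20,has); (22,5,has); (22,18,has); (22,19,has); (23,7,has); (23,19,has); (23,20,has); (24,18,has); (24,19,has); (24,20,has); result: nodes: 0:pt, 3:pt, 4:pt, 5:pt, 7:pt, 8:pt, 9:pt, 11:F, 17:F, 18:pt, 19:pt, 20:pt, 21:F, 22:F, 23:F, 24:F edges: (11,4,has); (11,5,hask); (11,7,has); (11,8,has); (17,3,has); (17,4,has); (17,8,has); (21,4,has); (21,18,has); (21,20,has); (22,5,has); (22,18,has); (22,19,has); (23,7,has); (23,19,has); (23,20,has); (24,18,has); (24,19,has); (24,20,has)
step 2: rule r1; match: 0->17, 1->3, 2->4, 3->8; deleted nodes 17; deleted edges (17,3,has); (17,4,has); (17,8,has); added nodes 25, 26, 27, 28, 29, 30, 31; added edges (28,3,has); (28,25,has); (28,27,has); (29,4,has); (29,25,has); (29,26,has); (30,8,has); (30,26,has); (30,27,has); (31,25,has); (31,26,has); (31,27,has); result: nodes: 0:pt, 3:pt, 4:pt, 5:pt, 7:pt, 8:pt, 9:pt, 11:F, 18:pt, 19:pt, 20:pt, 21:F, 22:F, 23:F, 24:F, 25:pt, 26:pt, 27:pt, 28:F, 29:F, 30:F, 31:F edges: (11,4,has); (11,5,hask); (11,7,has); (11,8,has); (21,4,has); (21,18,has); (21,20,has); (22,5,has); (22,18,has); (22,19,has); (23,7,has); (23,19,has); (23,20,has); (24,18,has); (24,19,has); (24,20,has); (28,3,has); (28,25,has); (28,27,has); (29,4,has); (29,25,has); (29,26,has); (30,8,has); (30,26,has); (30,27,has); (31,25,has); (31,26,has); (31,27,has)
final:
nodes: 0:pt, 3:pt, 4:pt, 5:pt, 7:pt, 8:pt, 9:pt, 11:F, 18:pt, 19:pt, 20:pt, 21:F, 22:F, 23:F, 24:F, 25:pt, 26:pt, 27:pt, 28:F, 29:F, 30:F, 31:F
edges: (11,4,has); (11,5,hask); (11,7,has); (11,8,has); (21,4,has); (21,18,has); (21,20,has); (22,5,has); (22,18,has); (22,19,has); (23,7,has); (23,19,has); (23,20,has); (24,18,has); (24,19,has); (24,20,has); (28,3,has); (28,25,has); (28,27,has); (29,4,has); (29,25,has); (29,26,has); (30,8,has); (30,26,has); (30,27,has); (31,25,has); (31,26,has); (31,27,has)


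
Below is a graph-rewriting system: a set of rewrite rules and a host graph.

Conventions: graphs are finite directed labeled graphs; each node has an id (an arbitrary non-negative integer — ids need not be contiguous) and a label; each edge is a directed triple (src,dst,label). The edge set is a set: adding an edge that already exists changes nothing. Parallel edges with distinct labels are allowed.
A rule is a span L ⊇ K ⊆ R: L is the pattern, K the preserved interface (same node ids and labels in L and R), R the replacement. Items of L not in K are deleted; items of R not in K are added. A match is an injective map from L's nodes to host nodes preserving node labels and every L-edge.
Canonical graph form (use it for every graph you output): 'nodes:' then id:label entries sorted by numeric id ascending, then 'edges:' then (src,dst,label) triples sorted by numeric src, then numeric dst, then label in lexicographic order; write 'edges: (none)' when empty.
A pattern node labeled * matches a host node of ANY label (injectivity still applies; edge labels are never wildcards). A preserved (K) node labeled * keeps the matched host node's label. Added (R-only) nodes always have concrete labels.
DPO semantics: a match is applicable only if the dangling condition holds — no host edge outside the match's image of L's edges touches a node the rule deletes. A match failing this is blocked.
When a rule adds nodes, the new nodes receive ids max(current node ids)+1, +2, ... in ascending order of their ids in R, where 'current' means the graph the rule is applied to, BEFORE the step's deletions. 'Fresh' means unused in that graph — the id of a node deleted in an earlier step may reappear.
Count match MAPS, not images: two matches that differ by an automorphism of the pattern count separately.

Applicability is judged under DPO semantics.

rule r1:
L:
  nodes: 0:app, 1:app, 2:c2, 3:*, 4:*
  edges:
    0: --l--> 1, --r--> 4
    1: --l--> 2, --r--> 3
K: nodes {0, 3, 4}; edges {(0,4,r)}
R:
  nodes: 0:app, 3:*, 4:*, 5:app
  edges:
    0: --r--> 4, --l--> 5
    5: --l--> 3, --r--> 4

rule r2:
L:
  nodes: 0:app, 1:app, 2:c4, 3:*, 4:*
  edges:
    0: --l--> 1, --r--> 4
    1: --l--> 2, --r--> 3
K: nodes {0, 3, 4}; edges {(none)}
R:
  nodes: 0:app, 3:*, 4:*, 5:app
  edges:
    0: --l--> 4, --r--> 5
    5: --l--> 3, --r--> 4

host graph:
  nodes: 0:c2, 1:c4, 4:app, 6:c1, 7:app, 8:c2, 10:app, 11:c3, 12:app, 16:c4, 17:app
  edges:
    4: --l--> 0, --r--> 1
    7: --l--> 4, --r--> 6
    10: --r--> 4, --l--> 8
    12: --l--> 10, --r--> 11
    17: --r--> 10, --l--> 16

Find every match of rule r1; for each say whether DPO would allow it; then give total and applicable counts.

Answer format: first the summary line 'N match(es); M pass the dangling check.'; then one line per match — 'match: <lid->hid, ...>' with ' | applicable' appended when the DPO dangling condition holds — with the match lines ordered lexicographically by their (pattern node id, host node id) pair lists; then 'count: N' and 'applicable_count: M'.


2 match(es); 0 pass the dangling check.
match: 0->7, 1->4, 2->0, 3->1, 4->6
match: 0->12, 1->10, 2->8, 3->4, 4->11
count: 2
applicable_count: 0


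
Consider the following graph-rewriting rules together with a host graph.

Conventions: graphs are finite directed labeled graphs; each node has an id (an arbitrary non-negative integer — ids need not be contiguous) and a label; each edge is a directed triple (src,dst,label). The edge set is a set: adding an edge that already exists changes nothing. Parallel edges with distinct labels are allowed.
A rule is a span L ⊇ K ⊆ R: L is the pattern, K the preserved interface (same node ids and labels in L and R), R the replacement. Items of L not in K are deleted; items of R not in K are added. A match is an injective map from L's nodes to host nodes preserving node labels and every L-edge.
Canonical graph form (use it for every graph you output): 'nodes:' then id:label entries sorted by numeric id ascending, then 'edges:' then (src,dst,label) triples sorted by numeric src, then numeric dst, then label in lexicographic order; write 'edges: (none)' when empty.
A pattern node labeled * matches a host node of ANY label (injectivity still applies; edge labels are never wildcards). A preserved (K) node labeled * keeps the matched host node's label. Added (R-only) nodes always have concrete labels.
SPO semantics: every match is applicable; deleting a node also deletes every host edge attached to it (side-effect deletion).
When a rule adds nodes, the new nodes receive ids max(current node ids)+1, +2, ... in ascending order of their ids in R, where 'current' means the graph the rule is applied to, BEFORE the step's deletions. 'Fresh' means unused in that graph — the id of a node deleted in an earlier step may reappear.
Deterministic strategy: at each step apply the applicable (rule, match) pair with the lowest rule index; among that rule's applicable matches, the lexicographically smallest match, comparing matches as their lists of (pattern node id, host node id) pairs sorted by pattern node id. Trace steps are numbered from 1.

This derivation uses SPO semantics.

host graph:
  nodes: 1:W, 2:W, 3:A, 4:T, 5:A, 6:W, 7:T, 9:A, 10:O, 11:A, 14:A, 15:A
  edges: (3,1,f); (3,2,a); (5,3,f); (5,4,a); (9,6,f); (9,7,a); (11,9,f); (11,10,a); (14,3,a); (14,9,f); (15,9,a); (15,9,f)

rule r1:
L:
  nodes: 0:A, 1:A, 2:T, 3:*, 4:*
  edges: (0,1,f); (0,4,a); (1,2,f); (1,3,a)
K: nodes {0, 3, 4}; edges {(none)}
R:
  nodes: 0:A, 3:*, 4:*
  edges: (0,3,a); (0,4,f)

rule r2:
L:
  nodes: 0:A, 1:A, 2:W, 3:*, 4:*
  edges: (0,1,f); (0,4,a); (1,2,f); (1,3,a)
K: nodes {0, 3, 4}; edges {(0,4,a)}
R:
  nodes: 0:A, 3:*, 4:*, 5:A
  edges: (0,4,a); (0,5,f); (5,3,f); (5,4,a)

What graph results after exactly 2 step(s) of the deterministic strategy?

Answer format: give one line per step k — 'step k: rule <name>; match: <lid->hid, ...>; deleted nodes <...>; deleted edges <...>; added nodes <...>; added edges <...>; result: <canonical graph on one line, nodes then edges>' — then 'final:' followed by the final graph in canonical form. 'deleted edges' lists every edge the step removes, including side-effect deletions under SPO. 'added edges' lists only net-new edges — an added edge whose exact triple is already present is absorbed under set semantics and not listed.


step 1: rule r2; match: 0->5, 1->3, 2->1, 3->2, 4->4; deleted nodes 1, 3; deleted edges (3,1,f); (3,2,a); (5,3,f); (14,3,a); added nodes 16; added edges (5,16,f); (16,2,f); (16,4,a); result: nodes: 2:W, 4:T, 5:A, 6:W, 7:T, 9:A, 10:O, 11:A, 14:A, 15:A, 16:A edges: (5,4,a); (5,16,f); (9,6,f); (9,7,a); (11,9,f); (11,10,a); (14,9,f); (15,9,a); (15,9,f); (16,2,f); (16,4,a)
step 2: rule r2; match: 0->11, 1->9, 2->6, 3->7, 4->10; deleted nodes 6, 9; deleted edges (9,6,f); (9,7,a); (11,9,f); (14,9,f); (15,9,a); (15,9,f); added nodes 17; added edges (11,17,f); (17,7,f); (17,10,a); result: nodes: 2:W, 4:T, 5:A, 7:T, 10:O, 11:A, 14:A, 15:A, 16:A, 17:A edges: (5,4,a); (5,16,f); (11,10,a); (11,17,f); (16,2,f); (16,4,a); (17,7,f); (17,10,a)
final:
nodes: 2:W, 4:T, 5:A, 7:T, 10:O, 11:A, 14:A, 15:A, 16:A, 17:A
edges: (5,4,a); (5,16,f); (11,10,a); (11,17,f); (16,2,f); (16,4,a); (17,7,f); (17,10,a)
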